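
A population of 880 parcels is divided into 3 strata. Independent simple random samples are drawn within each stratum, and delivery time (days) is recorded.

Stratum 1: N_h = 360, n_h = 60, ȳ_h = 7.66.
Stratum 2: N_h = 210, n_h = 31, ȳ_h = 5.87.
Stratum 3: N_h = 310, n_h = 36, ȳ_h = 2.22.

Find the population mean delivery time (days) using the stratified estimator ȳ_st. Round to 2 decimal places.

N = Σ N_h = 880. Stratum weights W_h = N_h/N.
ȳ_st = (360·7.66 + 210·5.87 + 310·2.22) / 880 = 5.3165

ȳ_st ≈ 5.32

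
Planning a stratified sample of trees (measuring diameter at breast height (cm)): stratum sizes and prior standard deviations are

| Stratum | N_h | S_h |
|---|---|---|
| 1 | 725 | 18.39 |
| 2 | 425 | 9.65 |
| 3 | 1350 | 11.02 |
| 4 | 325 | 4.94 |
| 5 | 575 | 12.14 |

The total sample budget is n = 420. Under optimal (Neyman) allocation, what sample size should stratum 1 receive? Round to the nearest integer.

137

Neyman allocation: n_h = n · N_h S_h / Σ N_i S_i, with n = 420.
  stratum 1: N_h·S_h = 725·18.39 = 13332.75
  stratum 2: N_h·S_h = 425·9.65 = 4101.25
  stratum 3: N_h·S_h = 1350·11.02 = 14877.00
  stratum 4: N_h·S_h = 325·4.94 = 1605.50
  stratum 5: N_h·S_h = 575·12.14 = 6980.50
Σ N_h S_h = 40897.00
n for stratum 1 = 420·13332.75/40897.00 = 136.923 → 137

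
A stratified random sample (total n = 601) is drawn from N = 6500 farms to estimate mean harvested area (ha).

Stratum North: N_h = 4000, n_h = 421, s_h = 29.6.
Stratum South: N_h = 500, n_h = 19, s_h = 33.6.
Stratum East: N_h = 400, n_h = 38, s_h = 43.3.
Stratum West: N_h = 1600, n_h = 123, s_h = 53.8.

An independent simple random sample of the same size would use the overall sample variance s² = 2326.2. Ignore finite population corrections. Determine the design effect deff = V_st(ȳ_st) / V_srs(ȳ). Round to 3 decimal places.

V̂(ȳ_st) = Σ W_h² s_h²/n_h, with W_h = N_h/N and N = 6500:
  stratum North: (4000/6500)²·29.6²/421 = 0.788124
  stratum South: (500/6500)²·33.6²/19 = 0.351591
  stratum East: (400/6500)²·43.3²/38 = 0.186847
  stratum West: (1600/6500)²·53.8²/123 = 1.42585
V_st = 2.75241
V_srs = s²/n = 2326.2/601 = 3.87055
deff = V_st / V_srs = 2.75241/3.87055 = 0.7111

deff ≈ 0.711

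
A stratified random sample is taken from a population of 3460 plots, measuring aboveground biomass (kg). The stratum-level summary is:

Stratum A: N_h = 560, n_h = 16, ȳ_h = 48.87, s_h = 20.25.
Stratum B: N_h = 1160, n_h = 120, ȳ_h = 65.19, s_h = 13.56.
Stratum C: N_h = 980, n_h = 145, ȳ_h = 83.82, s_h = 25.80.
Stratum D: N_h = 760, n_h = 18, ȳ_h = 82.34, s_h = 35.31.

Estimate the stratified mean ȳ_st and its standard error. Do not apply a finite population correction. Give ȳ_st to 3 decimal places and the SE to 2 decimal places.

ȳ_st = Σ W_h ȳ_h = (560·48.87 + 1160·65.19 + 980·83.82 + 760·82.34)/3460 = 71.59237
V̂(ȳ_st) = Σ W_h² s_h²/n_h, with W_h = N_h/N and N = 3460:
  stratum A: (560/3460)²·20.25²/16 = 0.671358
  stratum B: (1160/3460)²·13.56²/120 = 0.172227
  stratum C: (980/3460)²·25.80²/145 = 0.368274
  stratum D: (760/3460)²·35.31²/18 = 3.34193
V̂(ȳ_st) = 4.55379
SE(ȳ_st) = √4.55379 = 2.13396

ȳ_st ≈ 71.592, SE ≈ 2.13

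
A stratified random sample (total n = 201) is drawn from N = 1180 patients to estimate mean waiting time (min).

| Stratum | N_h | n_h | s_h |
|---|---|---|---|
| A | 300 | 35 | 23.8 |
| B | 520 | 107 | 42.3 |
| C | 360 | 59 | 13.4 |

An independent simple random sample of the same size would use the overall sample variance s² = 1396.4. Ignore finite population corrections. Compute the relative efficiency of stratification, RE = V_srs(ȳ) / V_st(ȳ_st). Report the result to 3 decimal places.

RE ≈ 1.518

V̂(ȳ_st) = Σ W_h² s_h²/n_h, with W_h = N_h/N and N = 1180:
  stratum A: (300/1180)²·23.8²/35 = 1.04608
  stratum B: (520/1180)²·42.3²/107 = 3.24743
  stratum C: (360/1180)²·13.4²/59 = 0.283269
V_st = 4.57678
V_srs = s²/n = 1396.4/201 = 6.94726
Relative efficiency = V_srs / V_st = 6.94726/4.57678 = 1.5179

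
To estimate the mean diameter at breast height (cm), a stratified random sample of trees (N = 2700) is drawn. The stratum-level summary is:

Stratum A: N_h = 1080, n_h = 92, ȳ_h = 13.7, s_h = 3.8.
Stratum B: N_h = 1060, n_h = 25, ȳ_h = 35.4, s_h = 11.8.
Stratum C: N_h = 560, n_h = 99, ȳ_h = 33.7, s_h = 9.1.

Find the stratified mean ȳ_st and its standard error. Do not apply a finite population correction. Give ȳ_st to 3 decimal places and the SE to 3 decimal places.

ȳ_st = Σ W_h ȳ_h = (1080·13.7 + 1060·35.4 + 560·33.7)/2700 = 26.36741
V̂(ȳ_st) = Σ W_h² s_h²/n_h, with W_h = N_h/N and N = 2700:
  stratum A: (1080/2700)²·3.8²/92 = 0.025113
  stratum B: (1060/2700)²·11.8²/25 = 0.858437
  stratum C: (560/2700)²·9.1²/99 = 0.0359829
V̂(ȳ_st) = 0.919533
SE(ȳ_st) = √0.919533 = 0.958923

ȳ_st ≈ 26.367, SE ≈ 0.959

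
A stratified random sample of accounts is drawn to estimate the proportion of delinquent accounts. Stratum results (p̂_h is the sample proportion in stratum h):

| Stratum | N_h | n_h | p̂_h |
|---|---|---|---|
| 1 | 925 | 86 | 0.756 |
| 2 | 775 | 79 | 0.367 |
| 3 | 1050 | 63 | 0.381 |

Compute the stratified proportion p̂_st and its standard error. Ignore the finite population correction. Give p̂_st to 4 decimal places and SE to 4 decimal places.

N = 2750; stratum weights W_h = N_h/N.
p̂_st = Σ W_h p̂_h = (925·0.756 + 775·0.367 + 1050·0.381)/2750 = 0.50319
V̂(p̂_st) = Σ W_h² p̂_h(1−p̂_h)/(n_h−1):
  stratum 1: (925/2750)²·0.756·0.244/85 = 0.000245534
  stratum 2: (775/2750)²·0.367·0.633/78 = 0.000236545
  stratum 3: (1050/2750)²·0.381·0.619/62 = 0.000554545
V̂(p̂_st) = 0.00103662; SE = √V̂ = 0.0321966

p̂_st ≈ 0.5032, SE ≈ 0.0322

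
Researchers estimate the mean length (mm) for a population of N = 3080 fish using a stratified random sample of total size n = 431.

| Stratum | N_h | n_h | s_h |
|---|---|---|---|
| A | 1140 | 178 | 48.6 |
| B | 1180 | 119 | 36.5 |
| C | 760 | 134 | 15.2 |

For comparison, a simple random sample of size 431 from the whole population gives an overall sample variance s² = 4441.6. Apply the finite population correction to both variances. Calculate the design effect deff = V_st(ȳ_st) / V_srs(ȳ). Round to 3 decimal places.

V̂(ȳ_st) = Σ W_h² (1 − n_h/N_h) s_h²/n_h, with W_h = N_h/N and N = 3080:
  stratum A: (1140/3080)²·(1 − 178/1140)·48.6²/178 = 1.53402
  stratum B: (1180/3080)²·(1 − 119/1180)·36.5²/119 = 1.47752
  stratum C: (760/3080)²·(1 − 134/760)·15.2²/134 = 0.0864707
V_st = 3.09802
V_srs = (1 − 431/3080)·4441.6/431 = 8.86326
deff = V_st / V_srs = 3.09802/8.86326 = 0.3495

deff ≈ 0.350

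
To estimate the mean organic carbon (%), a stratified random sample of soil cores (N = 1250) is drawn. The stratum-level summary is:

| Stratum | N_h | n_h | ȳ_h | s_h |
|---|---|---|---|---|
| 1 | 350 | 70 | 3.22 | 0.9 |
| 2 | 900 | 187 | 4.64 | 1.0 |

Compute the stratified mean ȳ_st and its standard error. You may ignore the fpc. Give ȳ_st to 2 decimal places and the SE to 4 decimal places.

ȳ_st = Σ W_h ȳ_h = (350·3.22 + 900·4.64)/1250 = 4.24240
V̂(ȳ_st) = Σ W_h² s_h²/n_h, with W_h = N_h/N and N = 1250:
  stratum 1: (350/1250)²·0.9²/70 = 0.0009072
  stratum 2: (900/1250)²·1.0²/187 = 0.00277219
V̂(ȳ_st) = 0.00367939
SE(ȳ_st) = √0.00367939 = 0.060658

ȳ_st ≈ 4.24, SE ≈ 0.0607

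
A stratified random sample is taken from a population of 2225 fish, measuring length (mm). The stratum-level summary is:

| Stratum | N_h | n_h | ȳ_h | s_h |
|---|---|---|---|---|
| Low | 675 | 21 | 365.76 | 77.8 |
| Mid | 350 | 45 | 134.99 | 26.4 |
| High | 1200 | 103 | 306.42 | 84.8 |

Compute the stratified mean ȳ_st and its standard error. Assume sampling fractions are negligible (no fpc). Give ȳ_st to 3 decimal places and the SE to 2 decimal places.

ȳ_st = Σ W_h ȳ_h = (675·365.76 + 350·134.99 + 1200·306.42)/2225 = 297.45551
V̂(ȳ_st) = Σ W_h² s_h²/n_h, with W_h = N_h/N and N = 2225:
  stratum Low: (675/2225)²·77.8²/21 = 26.527
  stratum Mid: (350/2225)²·26.4²/45 = 0.38324
  stratum High: (1200/2225)²·84.8²/103 = 20.3075
V̂(ȳ_st) = 47.2177
SE(ȳ_st) = √47.2177 = 6.87152

ȳ_st ≈ 297.456, SE ≈ 6.87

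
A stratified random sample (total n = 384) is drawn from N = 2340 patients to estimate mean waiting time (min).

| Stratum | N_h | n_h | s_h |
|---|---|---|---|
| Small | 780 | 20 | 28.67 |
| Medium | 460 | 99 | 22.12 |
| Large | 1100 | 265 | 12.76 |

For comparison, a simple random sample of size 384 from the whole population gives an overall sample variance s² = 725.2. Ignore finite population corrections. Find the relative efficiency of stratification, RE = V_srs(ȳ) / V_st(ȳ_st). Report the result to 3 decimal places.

RE ≈ 0.386

V̂(ȳ_st) = Σ W_h² s_h²/n_h, with W_h = N_h/N and N = 2340:
  stratum Small: (780/2340)²·28.67²/20 = 4.56649
  stratum Medium: (460/2340)²·22.12²/99 = 0.190994
  stratum Large: (1100/2340)²·12.76²/265 = 0.135772
V_st = 4.89326
V_srs = s²/n = 725.2/384 = 1.88854
Relative efficiency = V_srs / V_st = 1.88854/4.89326 = 0.3859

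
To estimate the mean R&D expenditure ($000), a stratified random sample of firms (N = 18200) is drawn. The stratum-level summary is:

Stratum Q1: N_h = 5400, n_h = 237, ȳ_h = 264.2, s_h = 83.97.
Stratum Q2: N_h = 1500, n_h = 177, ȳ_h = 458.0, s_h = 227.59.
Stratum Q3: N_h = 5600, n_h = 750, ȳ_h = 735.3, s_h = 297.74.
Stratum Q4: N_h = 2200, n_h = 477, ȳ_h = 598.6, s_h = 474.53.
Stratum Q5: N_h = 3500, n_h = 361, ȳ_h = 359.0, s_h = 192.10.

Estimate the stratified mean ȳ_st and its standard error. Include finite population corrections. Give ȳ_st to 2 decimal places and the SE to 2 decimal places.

ȳ_st ≈ 483.78, SE ≈ 4.77

ȳ_st = Σ W_h ȳ_h = (5400·264.2 + 1500·458.0 + 5600·735.3 + 2200·598.6 + 3500·359.0)/18200 = 483.77912
V̂(ȳ_st) = Σ W_h² (1 − n_h/N_h) s_h²/n_h, with W_h = N_h/N and N = 18200:
  stratum Q1: (5400/18200)²·(1 − 237/5400)·83.97²/237 = 2.50411
  stratum Q2: (1500/18200)²·(1 − 177/1500)·227.59²/177 = 1.75324
  stratum Q3: (5600/18200)²·(1 − 750/5600)·297.74²/750 = 9.6917
  stratum Q4: (2200/18200)²·(1 − 477/2200)·474.53²/477 = 5.40224
  stratum Q5: (3500/18200)²·(1 − 361/3500)·192.10²/361 = 3.3905
V̂(ȳ_st) = 22.7418
SE(ȳ_st) = √22.7418 = 4.76884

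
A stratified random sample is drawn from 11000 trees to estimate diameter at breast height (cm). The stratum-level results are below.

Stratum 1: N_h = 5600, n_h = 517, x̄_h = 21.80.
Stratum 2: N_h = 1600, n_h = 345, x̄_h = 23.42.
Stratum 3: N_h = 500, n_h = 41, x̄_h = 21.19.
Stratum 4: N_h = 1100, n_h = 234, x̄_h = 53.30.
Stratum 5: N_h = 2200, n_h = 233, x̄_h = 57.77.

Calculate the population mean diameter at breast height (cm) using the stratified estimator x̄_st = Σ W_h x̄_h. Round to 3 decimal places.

x̄_st ≈ 32.352

N = Σ N_h = 11000. Stratum weights W_h = N_h/N.
x̄_st = (5600·21.80 + 1600·23.42 + 500·21.19 + 1100·53.30 + 2200·57.77) / 11000 = 32.35191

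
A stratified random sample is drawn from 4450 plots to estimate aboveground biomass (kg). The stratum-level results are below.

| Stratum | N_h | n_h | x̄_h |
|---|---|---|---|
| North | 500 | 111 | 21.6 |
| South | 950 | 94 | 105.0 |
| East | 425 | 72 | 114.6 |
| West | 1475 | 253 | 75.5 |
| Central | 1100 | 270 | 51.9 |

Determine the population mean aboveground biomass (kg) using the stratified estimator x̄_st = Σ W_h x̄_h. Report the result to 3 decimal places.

x̄_st ≈ 73.642

N = Σ N_h = 4450. Stratum weights W_h = N_h/N.
x̄_st = (500·21.6 + 950·105.0 + 425·114.6 + 1475·75.5 + 1100·51.9) / 4450 = 73.64213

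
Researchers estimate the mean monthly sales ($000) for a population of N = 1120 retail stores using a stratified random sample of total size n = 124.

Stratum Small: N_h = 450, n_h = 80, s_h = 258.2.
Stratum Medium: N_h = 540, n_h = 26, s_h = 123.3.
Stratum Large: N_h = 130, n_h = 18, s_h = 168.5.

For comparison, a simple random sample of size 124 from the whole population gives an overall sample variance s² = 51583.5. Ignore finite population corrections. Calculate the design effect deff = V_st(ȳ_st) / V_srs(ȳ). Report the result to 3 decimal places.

deff ≈ 0.701

V̂(ȳ_st) = Σ W_h² s_h²/n_h, with W_h = N_h/N and N = 1120:
  stratum Small: (450/1120)²·258.2²/80 = 134.528
  stratum Medium: (540/1120)²·123.3²/26 = 135.927
  stratum Large: (130/1120)²·168.5²/18 = 21.2509
V_st = 291.705
V_srs = s²/n = 51583.5/124 = 415.996
deff = V_st / V_srs = 291.705/415.996 = 0.7012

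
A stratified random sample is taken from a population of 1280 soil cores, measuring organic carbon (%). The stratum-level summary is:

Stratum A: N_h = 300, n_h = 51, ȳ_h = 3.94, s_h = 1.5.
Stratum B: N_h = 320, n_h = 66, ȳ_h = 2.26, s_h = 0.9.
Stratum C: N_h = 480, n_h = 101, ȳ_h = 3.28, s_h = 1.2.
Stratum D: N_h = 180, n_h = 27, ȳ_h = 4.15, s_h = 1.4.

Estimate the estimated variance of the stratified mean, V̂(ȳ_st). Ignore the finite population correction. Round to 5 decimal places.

V̂(ȳ_st) = Σ W_h² s_h²/n_h, with W_h = N_h/N and N = 1280:
  stratum A: (300/1280)²·1.5²/51 = 0.00242345
  stratum B: (320/1280)²·0.9²/66 = 0.000767045
  stratum C: (480/1280)²·1.2²/101 = 0.00200495
  stratum D: (180/1280)²·1.4²/27 = 0.00143555
V̂(ȳ_st) = 0.006631

V̂(ȳ_st) ≈ 0.00663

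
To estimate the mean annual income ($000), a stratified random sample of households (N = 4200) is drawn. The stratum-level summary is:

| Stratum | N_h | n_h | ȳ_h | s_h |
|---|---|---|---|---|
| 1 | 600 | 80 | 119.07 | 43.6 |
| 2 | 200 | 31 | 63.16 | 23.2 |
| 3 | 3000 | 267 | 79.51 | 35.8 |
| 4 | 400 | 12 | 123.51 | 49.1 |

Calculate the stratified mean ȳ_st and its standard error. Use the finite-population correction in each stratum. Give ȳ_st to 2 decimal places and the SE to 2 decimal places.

ȳ_st ≈ 88.57, SE ≈ 2.11

ȳ_st = Σ W_h ȳ_h = (600·119.07 + 200·63.16 + 3000·79.51 + 400·123.51)/4200 = 88.57333
V̂(ȳ_st) = Σ W_h² (1 − n_h/N_h) s_h²/n_h, with W_h = N_h/N and N = 4200:
  stratum 1: (600/4200)²·(1 − 80/600)·43.6²/80 = 0.42028
  stratum 2: (200/4200)²·(1 − 31/200)·23.2²/31 = 0.0332684
  stratum 3: (3000/4200)²·(1 − 267/3000)·35.8²/267 = 2.23109
  stratum 4: (400/4200)²·(1 − 12/400)·49.1²/12 = 1.76756
V̂(ȳ_st) = 4.4522
SE(ȳ_st) = √4.4522 = 2.11002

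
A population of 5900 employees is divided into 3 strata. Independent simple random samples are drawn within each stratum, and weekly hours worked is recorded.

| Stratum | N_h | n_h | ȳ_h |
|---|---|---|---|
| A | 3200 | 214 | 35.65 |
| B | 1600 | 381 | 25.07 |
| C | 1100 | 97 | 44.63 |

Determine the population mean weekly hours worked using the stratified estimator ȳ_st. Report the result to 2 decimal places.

ȳ_st ≈ 34.46

N = Σ N_h = 5900. Stratum weights W_h = N_h/N.
ȳ_st = (3200·35.65 + 1600·25.07 + 1100·44.63) / 5900 = 34.4551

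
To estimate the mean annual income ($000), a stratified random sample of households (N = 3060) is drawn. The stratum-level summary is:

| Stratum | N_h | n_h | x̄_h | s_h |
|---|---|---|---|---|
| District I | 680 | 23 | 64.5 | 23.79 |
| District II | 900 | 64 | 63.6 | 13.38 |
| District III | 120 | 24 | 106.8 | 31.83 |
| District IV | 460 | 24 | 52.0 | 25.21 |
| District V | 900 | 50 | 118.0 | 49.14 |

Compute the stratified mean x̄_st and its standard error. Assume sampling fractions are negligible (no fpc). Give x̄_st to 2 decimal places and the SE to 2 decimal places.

x̄_st ≈ 79.75, SE ≈ 2.51

x̄_st = Σ W_h x̄_h = (680·64.5 + 900·63.6 + 120·106.8 + 460·52.0 + 900·118.0)/3060 = 79.75033
V̂(x̄_st) = Σ W_h² s_h²/n_h, with W_h = N_h/N and N = 3060:
  stratum District I: (680/3060)²·23.79²/23 = 1.21517
  stratum District II: (900/3060)²·13.38²/64 = 0.241977
  stratum District III: (120/3060)²·31.83²/24 = 0.0649205
  stratum District IV: (460/3060)²·25.21²/24 = 0.598422
  stratum District V: (900/3060)²·49.14²/50 = 4.17775
V̂(x̄_st) = 6.29824
SE(x̄_st) = √6.29824 = 2.50963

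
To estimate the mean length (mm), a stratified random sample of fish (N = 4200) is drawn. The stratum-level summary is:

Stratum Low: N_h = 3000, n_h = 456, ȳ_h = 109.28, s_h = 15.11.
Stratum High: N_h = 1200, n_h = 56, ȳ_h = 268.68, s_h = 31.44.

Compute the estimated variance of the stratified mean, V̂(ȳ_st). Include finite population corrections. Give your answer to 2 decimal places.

V̂(ȳ_st) = Σ W_h² (1 − n_h/N_h) s_h²/n_h, with W_h = N_h/N and N = 4200:
  stratum Low: (3000/4200)²·(1 − 456/3000)·15.11²/456 = 0.216623
  stratum High: (1200/4200)²·(1 − 56/1200)·31.44²/56 = 1.37368
V̂(ȳ_st) = 1.5903

V̂(ȳ_st) ≈ 1.59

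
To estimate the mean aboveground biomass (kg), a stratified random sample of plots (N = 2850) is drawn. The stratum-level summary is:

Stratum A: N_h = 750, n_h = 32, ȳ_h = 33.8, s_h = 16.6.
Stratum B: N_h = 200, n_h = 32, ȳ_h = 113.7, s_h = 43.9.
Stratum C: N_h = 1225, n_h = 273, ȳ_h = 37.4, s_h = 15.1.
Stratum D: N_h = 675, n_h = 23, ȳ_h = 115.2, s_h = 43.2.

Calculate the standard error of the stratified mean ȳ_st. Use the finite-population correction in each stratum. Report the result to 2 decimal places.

SE(ȳ_st) ≈ 2.31

V̂(ȳ_st) = Σ W_h² (1 − n_h/N_h) s_h²/n_h, with W_h = N_h/N and N = 2850:
  stratum A: (750/2850)²·(1 − 32/750)·16.6²/32 = 0.570903
  stratum B: (200/2850)²·(1 − 32/200)·43.9²/32 = 0.249131
  stratum C: (1225/2850)²·(1 − 273/1225)·15.1²/273 = 0.119915
  stratum D: (675/2850)²·(1 − 23/675)·43.2²/23 = 4.39644
V̂(ȳ_st) = 5.33639
SE(ȳ_st) = √5.33639 = 2.31006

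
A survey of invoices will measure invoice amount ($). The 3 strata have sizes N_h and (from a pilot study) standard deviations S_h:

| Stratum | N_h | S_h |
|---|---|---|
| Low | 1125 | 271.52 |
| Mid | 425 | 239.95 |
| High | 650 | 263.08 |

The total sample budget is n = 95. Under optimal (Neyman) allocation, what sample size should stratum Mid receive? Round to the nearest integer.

Neyman allocation: n_h = n · N_h S_h / Σ N_i S_i, with n = 95.
  stratum Low: N_h·S_h = 1125·271.52 = 305460.00
  stratum Mid: N_h·S_h = 425·239.95 = 101978.75
  stratum High: N_h·S_h = 650·263.08 = 171002.00
Σ N_h S_h = 578440.75
n for stratum Mid = 95·101978.75/578440.75 = 16.748 → 17

17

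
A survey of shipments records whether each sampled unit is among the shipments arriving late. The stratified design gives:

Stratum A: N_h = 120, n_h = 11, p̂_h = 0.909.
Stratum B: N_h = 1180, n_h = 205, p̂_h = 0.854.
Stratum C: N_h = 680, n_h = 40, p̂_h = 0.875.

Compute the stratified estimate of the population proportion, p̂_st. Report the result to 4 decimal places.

p̂_st ≈ 0.8645

N = 1980; stratum weights W_h = N_h/N.
p̂_st = Σ W_h p̂_h = (120·0.909 + 1180·0.854 + 680·0.875)/1980 = 0.86455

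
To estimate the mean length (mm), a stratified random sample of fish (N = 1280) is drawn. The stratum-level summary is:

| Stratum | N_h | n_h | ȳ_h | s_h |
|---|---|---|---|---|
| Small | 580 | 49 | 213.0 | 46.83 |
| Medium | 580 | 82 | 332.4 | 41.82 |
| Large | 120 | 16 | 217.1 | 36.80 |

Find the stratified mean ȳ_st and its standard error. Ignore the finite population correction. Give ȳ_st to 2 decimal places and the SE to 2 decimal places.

ȳ_st = Σ W_h ȳ_h = (580·213.0 + 580·332.4 + 120·217.1)/1280 = 267.48750
V̂(ȳ_st) = Σ W_h² s_h²/n_h, with W_h = N_h/N and N = 1280:
  stratum Small: (580/1280)²·46.83²/49 = 9.18942
  stratum Medium: (580/1280)²·41.82²/82 = 4.37915
  stratum Large: (120/1280)²·36.80²/16 = 0.743906
V̂(ȳ_st) = 14.3125
SE(ȳ_st) = √14.3125 = 3.78318

ȳ_st ≈ 267.49, SE ≈ 3.78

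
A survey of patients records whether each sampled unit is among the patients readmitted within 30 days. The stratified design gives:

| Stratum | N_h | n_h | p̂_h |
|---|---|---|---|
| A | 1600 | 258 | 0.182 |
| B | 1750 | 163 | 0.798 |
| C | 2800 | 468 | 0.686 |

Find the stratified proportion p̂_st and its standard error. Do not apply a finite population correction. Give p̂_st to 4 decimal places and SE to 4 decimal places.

N = 6150; stratum weights W_h = N_h/N.
p̂_st = Σ W_h p̂_h = (1600·0.182 + 1750·0.798 + 2800·0.686)/6150 = 0.58675
V̂(p̂_st) = Σ W_h² p̂_h(1−p̂_h)/(n_h−1):
  stratum A: (1600/6150)²·0.182·0.818/257 = 3.92086e-05
  stratum B: (1750/6150)²·0.798·0.202/162 = 8.05685e-05
  stratum C: (2800/6150)²·0.686·0.314/467 = 9.56099e-05
V̂(p̂_st) = 0.000215387; SE = √V̂ = 0.0146761

p̂_st ≈ 0.5867, SE ≈ 0.0147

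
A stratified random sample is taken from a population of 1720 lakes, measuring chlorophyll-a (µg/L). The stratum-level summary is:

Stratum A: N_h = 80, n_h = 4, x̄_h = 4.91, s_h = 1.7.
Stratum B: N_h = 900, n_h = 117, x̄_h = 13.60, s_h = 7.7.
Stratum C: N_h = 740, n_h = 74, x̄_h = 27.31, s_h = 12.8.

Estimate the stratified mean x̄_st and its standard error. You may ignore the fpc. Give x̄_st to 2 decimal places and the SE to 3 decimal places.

x̄_st = Σ W_h x̄_h = (80·4.91 + 900·13.60 + 740·27.31)/1720 = 19.09430
V̂(x̄_st) = Σ W_h² s_h²/n_h, with W_h = N_h/N and N = 1720:
  stratum A: (80/1720)²·1.7²/4 = 0.00156301
  stratum B: (900/1720)²·7.7²/117 = 0.138747
  stratum C: (740/1720)²·12.8²/74 = 0.409822
V̂(x̄_st) = 0.550132
SE(x̄_st) = √0.550132 = 0.741709

x̄_st ≈ 19.09, SE ≈ 0.742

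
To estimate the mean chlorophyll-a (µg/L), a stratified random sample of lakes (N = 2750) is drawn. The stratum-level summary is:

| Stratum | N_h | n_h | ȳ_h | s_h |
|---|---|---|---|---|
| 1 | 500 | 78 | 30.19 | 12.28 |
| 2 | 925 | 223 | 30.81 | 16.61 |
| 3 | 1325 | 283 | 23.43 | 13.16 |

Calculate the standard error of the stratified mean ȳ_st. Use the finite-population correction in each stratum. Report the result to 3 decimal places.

SE(ȳ_st) ≈ 0.521

V̂(ȳ_st) = Σ W_h² (1 − n_h/N_h) s_h²/n_h, with W_h = N_h/N and N = 2750:
  stratum 1: (500/2750)²·(1 − 78/500)·12.28²/78 = 0.053941
  stratum 2: (925/2750)²·(1 − 223/925)·16.61²/223 = 0.10623
  stratum 3: (1325/2750)²·(1 − 283/1325)·13.16²/283 = 0.111723
V̂(ȳ_st) = 0.271894
SE(ȳ_st) = √0.271894 = 0.521435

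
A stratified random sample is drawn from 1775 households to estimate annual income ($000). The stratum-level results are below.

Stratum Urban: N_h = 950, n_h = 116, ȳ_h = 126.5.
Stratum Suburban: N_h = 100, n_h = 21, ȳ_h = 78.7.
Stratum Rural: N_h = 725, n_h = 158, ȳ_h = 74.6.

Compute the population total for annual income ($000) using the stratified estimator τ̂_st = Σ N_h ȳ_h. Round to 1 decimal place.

τ̂_st = Σ N_h ȳ_h = 950·126.5 + 100·78.7 + 725·74.6 = 182130.0

τ̂_st ≈ 182130.0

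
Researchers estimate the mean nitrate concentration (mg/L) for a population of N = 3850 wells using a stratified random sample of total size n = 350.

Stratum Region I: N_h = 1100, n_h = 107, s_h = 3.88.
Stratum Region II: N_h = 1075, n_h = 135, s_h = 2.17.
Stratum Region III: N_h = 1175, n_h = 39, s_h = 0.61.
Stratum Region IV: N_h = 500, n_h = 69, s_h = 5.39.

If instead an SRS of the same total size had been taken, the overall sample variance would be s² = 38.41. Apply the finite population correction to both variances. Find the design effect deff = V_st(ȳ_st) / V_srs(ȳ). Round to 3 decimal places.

V̂(ȳ_st) = Σ W_h² (1 − n_h/N_h) s_h²/n_h, with W_h = N_h/N and N = 3850:
  stratum Region I: (1100/3850)²·(1 − 107/1100)·3.88²/107 = 0.0103681
  stratum Region II: (1075/3850)²·(1 − 135/1075)·2.17²/135 = 0.00237794
  stratum Region III: (1175/3850)²·(1 − 39/1175)·0.61²/39 = 0.000859191
  stratum Region IV: (500/3850)²·(1 − 69/500)·5.39²/69 = 0.00612145
V_st = 0.0197267
V_srs = (1 − 350/3850)·38.41/350 = 0.0997662
deff = V_st / V_srs = 0.0197267/0.0997662 = 0.1977

deff ≈ 0.198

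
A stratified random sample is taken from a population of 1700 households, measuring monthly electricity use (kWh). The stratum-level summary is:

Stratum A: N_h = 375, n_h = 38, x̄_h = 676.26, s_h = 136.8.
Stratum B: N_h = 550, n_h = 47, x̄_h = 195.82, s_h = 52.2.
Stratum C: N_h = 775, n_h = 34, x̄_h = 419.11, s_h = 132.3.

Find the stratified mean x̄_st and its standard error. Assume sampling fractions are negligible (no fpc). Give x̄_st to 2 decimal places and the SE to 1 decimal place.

x̄_st = Σ W_h x̄_h = (375·676.26 + 550·195.82 + 775·419.11)/1700 = 403.59338
V̂(x̄_st) = Σ W_h² s_h²/n_h, with W_h = N_h/N and N = 1700:
  stratum A: (375/1700)²·136.8²/38 = 23.9637
  stratum B: (550/1700)²·52.2²/47 = 6.06835
  stratum C: (775/1700)²·132.3²/34 = 106.991
V̂(x̄_st) = 137.023
SE(x̄_st) = √137.023 = 11.7057

x̄_st ≈ 403.59, SE ≈ 11.7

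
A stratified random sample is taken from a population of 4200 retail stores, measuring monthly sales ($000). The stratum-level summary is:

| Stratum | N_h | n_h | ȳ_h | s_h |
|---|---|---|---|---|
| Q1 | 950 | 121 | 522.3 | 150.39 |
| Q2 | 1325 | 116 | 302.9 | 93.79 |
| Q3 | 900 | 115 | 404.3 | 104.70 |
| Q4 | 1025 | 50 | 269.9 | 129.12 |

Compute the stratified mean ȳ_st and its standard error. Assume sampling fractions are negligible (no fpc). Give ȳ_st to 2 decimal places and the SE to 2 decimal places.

ȳ_st ≈ 366.20, SE ≈ 6.43

ȳ_st = Σ W_h ȳ_h = (950·522.3 + 1325·302.9 + 900·404.3 + 1025·269.9)/4200 = 366.20119
V̂(ȳ_st) = Σ W_h² s_h²/n_h, with W_h = N_h/N and N = 4200:
  stratum Q1: (950/4200)²·150.39²/121 = 9.56315
  stratum Q2: (1325/4200)²·93.79²/116 = 7.54724
  stratum Q3: (900/4200)²·104.70²/115 = 4.37705
  stratum Q4: (1025/4200)²·129.12²/50 = 19.8594
V̂(ȳ_st) = 41.3469
SE(ȳ_st) = √41.3469 = 6.43015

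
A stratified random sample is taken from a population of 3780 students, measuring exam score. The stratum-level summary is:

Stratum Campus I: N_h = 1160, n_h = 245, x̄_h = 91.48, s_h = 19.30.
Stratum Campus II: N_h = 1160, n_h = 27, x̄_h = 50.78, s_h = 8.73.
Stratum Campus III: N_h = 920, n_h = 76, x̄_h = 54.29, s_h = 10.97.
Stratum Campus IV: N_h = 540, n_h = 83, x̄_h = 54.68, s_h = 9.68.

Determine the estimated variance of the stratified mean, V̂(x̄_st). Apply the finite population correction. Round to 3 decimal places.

V̂(x̄_st) ≈ 0.478

V̂(x̄_st) = Σ W_h² (1 − n_h/N_h) s_h²/n_h, with W_h = N_h/N and N = 3780:
  stratum Campus I: (1160/3780)²·(1 − 245/1160)·19.30²/245 = 0.112939
  stratum Campus II: (1160/3780)²·(1 − 27/1160)·8.73²/27 = 0.259638
  stratum Campus III: (920/3780)²·(1 − 76/920)·10.97²/76 = 0.0860491
  stratum Campus IV: (540/3780)²·(1 − 83/540)·9.68²/83 = 0.0194984
V̂(x̄_st) = 0.478125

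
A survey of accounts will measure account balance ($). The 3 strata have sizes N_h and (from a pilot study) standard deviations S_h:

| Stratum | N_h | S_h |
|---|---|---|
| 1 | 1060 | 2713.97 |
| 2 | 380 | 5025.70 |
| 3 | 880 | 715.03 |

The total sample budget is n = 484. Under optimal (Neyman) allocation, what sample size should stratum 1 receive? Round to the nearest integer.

257

Neyman allocation: n_h = n · N_h S_h / Σ N_i S_i, with n = 484.
  stratum 1: N_h·S_h = 1060·2713.97 = 2876808.20
  stratum 2: N_h·S_h = 380·5025.70 = 1909766.00
  stratum 3: N_h·S_h = 880·715.03 = 629226.40
Σ N_h S_h = 5415800.60
n for stratum 1 = 484·2876808.20/5415800.60 = 257.095 → 257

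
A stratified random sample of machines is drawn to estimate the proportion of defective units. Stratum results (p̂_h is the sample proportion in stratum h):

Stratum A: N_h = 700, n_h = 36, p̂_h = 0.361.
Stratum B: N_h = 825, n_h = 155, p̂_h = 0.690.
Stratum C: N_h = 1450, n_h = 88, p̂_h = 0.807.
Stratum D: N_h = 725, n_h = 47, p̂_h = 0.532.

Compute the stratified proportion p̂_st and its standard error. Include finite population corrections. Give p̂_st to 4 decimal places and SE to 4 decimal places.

N = 3700; stratum weights W_h = N_h/N.
p̂_st = Σ W_h p̂_h = (700·0.361 + 825·0.690 + 1450·0.807 + 725·0.532)/3700 = 0.64265
V̂(p̂_st) = Σ W_h² (1 − n_h/N_h) p̂_h(1−p̂_h)/(n_h−1):
  stratum A: (700/3700)²·(1 − 36/700)·0.361·0.639/35 = 0.00022377
  stratum B: (825/3700)²·(1 − 155/825)·0.690·0.310/154 = 5.6081e-05
  stratum C: (1450/3700)²·(1 − 88/1450)·0.807·0.193/87 = 0.000258258
  stratum D: (725/3700)²·(1 − 47/725)·0.532·0.468/46 = 0.000194341
V̂(p̂_st) = 0.00073245; SE = √V̂ = 0.0270638

p̂_st ≈ 0.6426, SE ≈ 0.0271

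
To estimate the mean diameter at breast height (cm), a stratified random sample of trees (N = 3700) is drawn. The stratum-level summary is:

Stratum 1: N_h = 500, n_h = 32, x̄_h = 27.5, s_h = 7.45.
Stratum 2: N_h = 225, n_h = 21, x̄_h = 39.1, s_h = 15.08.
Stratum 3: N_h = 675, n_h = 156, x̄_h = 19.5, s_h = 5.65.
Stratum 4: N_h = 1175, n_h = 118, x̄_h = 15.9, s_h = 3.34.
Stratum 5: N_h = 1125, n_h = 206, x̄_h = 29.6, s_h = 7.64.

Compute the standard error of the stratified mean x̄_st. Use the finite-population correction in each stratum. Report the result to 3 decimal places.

V̂(x̄_st) = Σ W_h² (1 − n_h/N_h) s_h²/n_h, with W_h = N_h/N and N = 3700:
  stratum 1: (500/3700)²·(1 − 32/500)·7.45²/32 = 0.0296466
  stratum 2: (225/3700)²·(1 − 21/225)·15.08²/21 = 0.0363072
  stratum 3: (675/3700)²·(1 − 156/675)·5.65²/156 = 0.00523649
  stratum 4: (1175/3700)²·(1 − 118/1175)·3.34²/118 = 0.0085767
  stratum 5: (1125/3700)²·(1 − 206/1125)·7.64²/206 = 0.0213985
V̂(x̄_st) = 0.101166
SE(x̄_st) = √0.101166 = 0.318065

SE(x̄_st) ≈ 0.318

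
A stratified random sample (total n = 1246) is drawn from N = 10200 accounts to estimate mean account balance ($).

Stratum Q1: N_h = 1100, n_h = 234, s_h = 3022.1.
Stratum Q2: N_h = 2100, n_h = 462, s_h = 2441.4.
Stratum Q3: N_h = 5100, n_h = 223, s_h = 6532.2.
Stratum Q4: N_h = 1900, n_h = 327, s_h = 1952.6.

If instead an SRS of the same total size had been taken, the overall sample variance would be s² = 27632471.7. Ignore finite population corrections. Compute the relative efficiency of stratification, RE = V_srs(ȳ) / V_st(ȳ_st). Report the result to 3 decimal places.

V̂(ȳ_st) = Σ W_h² s_h²/n_h, with W_h = N_h/N and N = 10200:
  stratum Q1: (1100/10200)²·3022.1²/234 = 453.928
  stratum Q2: (2100/10200)²·2441.4²/462 = 546.857
  stratum Q3: (5100/10200)²·6532.2²/223 = 47835.9
  stratum Q4: (1900/10200)²·1952.6²/327 = 404.563
V_st = 49241.3
V_srs = s²/n = 27632471.7/1246 = 22176.9
Relative efficiency = V_srs / V_st = 22176.9/49241.3 = 0.4504

RE ≈ 0.450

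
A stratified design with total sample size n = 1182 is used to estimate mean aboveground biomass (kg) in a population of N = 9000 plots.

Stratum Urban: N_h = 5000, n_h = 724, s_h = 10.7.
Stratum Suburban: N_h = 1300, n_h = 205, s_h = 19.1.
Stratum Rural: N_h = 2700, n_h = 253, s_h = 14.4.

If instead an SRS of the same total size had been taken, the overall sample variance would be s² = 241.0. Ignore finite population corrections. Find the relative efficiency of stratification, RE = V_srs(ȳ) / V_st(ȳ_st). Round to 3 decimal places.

RE ≈ 1.277

V̂(ȳ_st) = Σ W_h² s_h²/n_h, with W_h = N_h/N and N = 9000:
  stratum Urban: (5000/9000)²·10.7²/724 = 0.0488072
  stratum Suburban: (1300/9000)²·19.1²/205 = 0.0371291
  stratum Rural: (2700/9000)²·14.4²/253 = 0.0737644
V_st = 0.159701
V_srs = s²/n = 241.0/1182 = 0.203892
Relative efficiency = V_srs / V_st = 0.203892/0.159701 = 1.2767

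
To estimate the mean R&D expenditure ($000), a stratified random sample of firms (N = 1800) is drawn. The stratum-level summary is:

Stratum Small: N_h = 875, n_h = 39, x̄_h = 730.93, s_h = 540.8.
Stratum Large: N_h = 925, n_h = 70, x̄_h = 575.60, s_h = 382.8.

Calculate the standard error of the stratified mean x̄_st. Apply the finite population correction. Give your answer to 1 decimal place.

SE(x̄_st) ≈ 46.9

V̂(x̄_st) = Σ W_h² (1 − n_h/N_h) s_h²/n_h, with W_h = N_h/N and N = 1800:
  stratum Small: (875/1800)²·(1 − 39/875)·540.8²/39 = 1693.08
  stratum Large: (925/1800)²·(1 − 70/925)·382.8²/70 = 510.986
V̂(x̄_st) = 2204.07
SE(x̄_st) = √2204.07 = 46.9475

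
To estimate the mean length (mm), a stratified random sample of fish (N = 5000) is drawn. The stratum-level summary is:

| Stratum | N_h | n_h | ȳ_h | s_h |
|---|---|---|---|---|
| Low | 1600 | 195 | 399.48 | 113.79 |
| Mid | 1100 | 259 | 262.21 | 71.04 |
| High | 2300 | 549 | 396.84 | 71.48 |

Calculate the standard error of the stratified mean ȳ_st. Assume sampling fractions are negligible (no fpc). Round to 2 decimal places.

V̂(ȳ_st) = Σ W_h² s_h²/n_h, with W_h = N_h/N and N = 5000:
  stratum Low: (1600/5000)²·113.79²/195 = 6.79945
  stratum Mid: (1100/5000)²·71.04²/259 = 0.943086
  stratum High: (2300/5000)²·71.48²/549 = 1.9693
V̂(ȳ_st) = 9.71184
SE(ȳ_st) = √9.71184 = 3.11638

SE(ȳ_st) ≈ 3.12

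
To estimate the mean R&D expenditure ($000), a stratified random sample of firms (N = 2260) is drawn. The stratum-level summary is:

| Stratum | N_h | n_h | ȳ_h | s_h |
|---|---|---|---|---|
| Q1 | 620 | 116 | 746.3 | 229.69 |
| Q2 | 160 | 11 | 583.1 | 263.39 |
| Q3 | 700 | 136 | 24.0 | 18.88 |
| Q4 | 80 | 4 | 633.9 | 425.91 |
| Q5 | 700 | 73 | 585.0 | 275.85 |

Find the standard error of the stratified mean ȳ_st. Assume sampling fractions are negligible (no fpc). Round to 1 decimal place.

V̂(ȳ_st) = Σ W_h² s_h²/n_h, with W_h = N_h/N and N = 2260:
  stratum Q1: (620/2260)²·229.69²/116 = 34.2289
  stratum Q2: (160/2260)²·263.39²/11 = 31.6103
  stratum Q3: (700/2260)²·18.88²/136 = 0.251446
  stratum Q4: (80/2260)²·425.91²/4 = 56.8249
  stratum Q5: (700/2260)²·275.85²/73 = 100.001
V̂(ȳ_st) = 222.916
SE(ȳ_st) = √222.916 = 14.9304

SE(ȳ_st) ≈ 14.9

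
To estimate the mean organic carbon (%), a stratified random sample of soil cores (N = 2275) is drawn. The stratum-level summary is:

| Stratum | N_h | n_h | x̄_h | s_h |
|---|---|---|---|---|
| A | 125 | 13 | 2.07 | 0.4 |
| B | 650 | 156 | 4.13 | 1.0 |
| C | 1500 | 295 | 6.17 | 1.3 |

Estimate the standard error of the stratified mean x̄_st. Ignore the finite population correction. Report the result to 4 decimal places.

SE(x̄_st) ≈ 0.0552

V̂(x̄_st) = Σ W_h² s_h²/n_h, with W_h = N_h/N and N = 2275:
  stratum A: (125/2275)²·0.4²/13 = 3.71564e-05
  stratum B: (650/2275)²·1.0²/156 = 0.000523286
  stratum C: (1500/2275)²·1.3²/295 = 0.00249049
V̂(x̄_st) = 0.00305093
SE(x̄_st) = √0.00305093 = 0.0552352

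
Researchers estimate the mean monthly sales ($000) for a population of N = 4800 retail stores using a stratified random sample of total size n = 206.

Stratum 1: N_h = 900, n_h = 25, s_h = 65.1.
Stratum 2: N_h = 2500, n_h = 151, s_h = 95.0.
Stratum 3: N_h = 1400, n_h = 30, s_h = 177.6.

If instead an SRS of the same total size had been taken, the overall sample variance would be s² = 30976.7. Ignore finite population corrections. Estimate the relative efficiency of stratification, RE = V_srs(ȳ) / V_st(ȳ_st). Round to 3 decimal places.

V̂(ȳ_st) = Σ W_h² s_h²/n_h, with W_h = N_h/N and N = 4800:
  stratum 1: (900/4800)²·65.1²/25 = 5.9597
  stratum 2: (2500/4800)²·95.0²/151 = 16.2132
  stratum 3: (1400/4800)²·177.6²/30 = 89.4413
V_st = 111.614
V_srs = s²/n = 30976.7/206 = 150.372
Relative efficiency = V_srs / V_st = 150.372/111.614 = 1.3473

RE ≈ 1.347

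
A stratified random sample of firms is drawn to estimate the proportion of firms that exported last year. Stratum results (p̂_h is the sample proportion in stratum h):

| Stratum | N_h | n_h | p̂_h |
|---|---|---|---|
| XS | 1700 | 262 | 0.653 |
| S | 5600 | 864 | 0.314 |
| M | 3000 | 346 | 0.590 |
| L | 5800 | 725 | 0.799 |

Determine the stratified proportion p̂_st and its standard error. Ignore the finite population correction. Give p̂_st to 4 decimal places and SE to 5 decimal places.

p̂_st ≈ 0.5759, SE ≈ 0.00964

N = 16100; stratum weights W_h = N_h/N.
p̂_st = Σ W_h p̂_h = (1700·0.653 + 5600·0.314 + 3000·0.590 + 5800·0.799)/16100 = 0.57594
V̂(p̂_st) = Σ W_h² p̂_h(1−p̂_h)/(n_h−1):
  stratum XS: (1700/16100)²·0.653·0.347/261 = 9.6794e-06
  stratum S: (5600/16100)²·0.314·0.686/863 = 3.01972e-05
  stratum M: (3000/16100)²·0.590·0.410/345 = 2.43449e-05
  stratum L: (5800/16100)²·0.799·0.201/724 = 2.87878e-05
V̂(p̂_st) = 9.30093e-05; SE = √V̂ = 0.00964413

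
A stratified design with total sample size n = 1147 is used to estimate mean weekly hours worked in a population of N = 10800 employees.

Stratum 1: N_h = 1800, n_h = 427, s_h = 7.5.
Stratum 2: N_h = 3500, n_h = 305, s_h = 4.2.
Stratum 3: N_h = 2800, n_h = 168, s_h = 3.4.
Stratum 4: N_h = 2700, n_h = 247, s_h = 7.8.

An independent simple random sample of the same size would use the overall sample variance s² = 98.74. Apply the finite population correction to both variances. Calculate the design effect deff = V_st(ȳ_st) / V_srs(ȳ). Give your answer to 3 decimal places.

deff ≈ 0.347

V̂(ȳ_st) = Σ W_h² (1 − n_h/N_h) s_h²/n_h, with W_h = N_h/N and N = 10800:
  stratum 1: (1800/10800)²·(1 − 427/1800)·7.5²/427 = 0.0027912
  stratum 2: (3500/10800)²·(1 − 305/3500)·4.2²/305 = 0.00554485
  stratum 3: (2800/10800)²·(1 − 168/2800)·3.4²/168 = 0.00434755
  stratum 4: (2700/10800)²·(1 − 247/2700)·7.8²/247 = 0.0139864
V_st = 0.02667
V_srs = (1 − 1147/10800)·98.74/1147 = 0.0769428
deff = V_st / V_srs = 0.02667/0.0769428 = 0.3466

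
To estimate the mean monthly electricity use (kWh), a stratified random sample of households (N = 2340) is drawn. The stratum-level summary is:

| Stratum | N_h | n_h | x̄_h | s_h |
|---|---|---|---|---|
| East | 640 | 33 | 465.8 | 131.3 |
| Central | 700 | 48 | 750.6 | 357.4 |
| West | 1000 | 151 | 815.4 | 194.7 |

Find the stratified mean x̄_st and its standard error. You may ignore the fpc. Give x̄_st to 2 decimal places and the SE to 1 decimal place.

x̄_st ≈ 700.40, SE ≈ 18.0

x̄_st = Σ W_h x̄_h = (640·465.8 + 700·750.6 + 1000·815.4)/2340 = 700.39829
V̂(x̄_st) = Σ W_h² s_h²/n_h, with W_h = N_h/N and N = 2340:
  stratum East: (640/2340)²·131.3²/33 = 39.079
  stratum Central: (700/2340)²·357.4²/48 = 238.14
  stratum West: (1000/2340)²·194.7²/151 = 45.8483
V̂(x̄_st) = 323.067
SE(x̄_st) = √323.067 = 17.9741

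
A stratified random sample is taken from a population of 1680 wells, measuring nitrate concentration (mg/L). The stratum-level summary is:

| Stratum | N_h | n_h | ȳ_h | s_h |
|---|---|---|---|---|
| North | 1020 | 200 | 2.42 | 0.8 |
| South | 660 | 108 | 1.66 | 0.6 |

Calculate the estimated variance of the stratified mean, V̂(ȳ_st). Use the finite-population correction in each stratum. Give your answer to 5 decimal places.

V̂(ȳ_st) = Σ W_h² (1 − n_h/N_h) s_h²/n_h, with W_h = N_h/N and N = 1680:
  stratum North: (1020/1680)²·(1 − 200/1020)·0.8²/200 = 0.000948299
  stratum South: (660/1680)²·(1 − 108/660)·0.6²/108 = 0.000430272
V̂(ȳ_st) = 0.00137857

V̂(ȳ_st) ≈ 0.00138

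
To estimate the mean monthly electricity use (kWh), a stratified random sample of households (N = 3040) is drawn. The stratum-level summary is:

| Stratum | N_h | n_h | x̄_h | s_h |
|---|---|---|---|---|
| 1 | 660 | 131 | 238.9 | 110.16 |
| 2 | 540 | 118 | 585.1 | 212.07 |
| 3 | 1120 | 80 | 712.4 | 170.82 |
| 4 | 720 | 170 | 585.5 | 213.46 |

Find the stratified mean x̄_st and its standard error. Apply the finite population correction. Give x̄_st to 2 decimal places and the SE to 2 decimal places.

x̄_st = Σ W_h x̄_h = (660·238.9 + 540·585.1 + 1120·712.4 + 720·585.5)/3040 = 556.93289
V̂(x̄_st) = Σ W_h² (1 − n_h/N_h) s_h²/n_h, with W_h = N_h/N and N = 3040:
  stratum 1: (660/3040)²·(1 − 131/660)·110.16²/131 = 3.49969
  stratum 2: (540/3040)²·(1 − 118/540)·212.07²/118 = 9.398
  stratum 3: (1120/3040)²·(1 − 80/1120)·170.82²/80 = 45.9718
  stratum 4: (720/3040)²·(1 − 170/720)·213.46²/170 = 11.485
V̂(x̄_st) = 70.3545
SE(x̄_st) = √70.3545 = 8.38776

x̄_st ≈ 556.93, SE ≈ 8.39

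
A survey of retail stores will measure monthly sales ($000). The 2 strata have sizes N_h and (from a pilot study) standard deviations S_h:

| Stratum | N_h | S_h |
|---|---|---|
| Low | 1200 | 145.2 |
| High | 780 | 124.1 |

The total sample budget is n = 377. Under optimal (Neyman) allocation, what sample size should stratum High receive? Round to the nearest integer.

135

Neyman allocation: n_h = n · N_h S_h / Σ N_i S_i, with n = 377.
  stratum Low: N_h·S_h = 1200·145.2 = 174240.00
  stratum High: N_h·S_h = 780·124.1 = 96798.00
Σ N_h S_h = 271038.00
n for stratum High = 377·96798.00/271038.00 = 134.641 → 135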